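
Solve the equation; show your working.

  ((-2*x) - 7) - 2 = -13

Step 1. [((-2*x) - 7) - 2 = -13] 2 comes off first (add 2), so sub: (-2*x) - 7 = -11.
Step 2. [(-2*x) - 7 = -11] -7 is outermost — add 7 both sides ⇒ sub: -2*x = -4.
Step 3. [-2*x = -4] leading coefficient -2: divide by -2, so div: x = 2.

Answer: x ∈ {2}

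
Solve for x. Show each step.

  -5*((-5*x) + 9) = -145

Step 1. [-5*((-5*x) + 9) = -145] LHS = -5·(…); ÷-5 both sides, so div: (-5*x) + 9 = 29.
Step 2. [(-5*x) + 9 = 29] subtract 9: x sits inside (… + 9), so sub: -5*x = 20.
Step 3. [-5*x = 20] divide by the outer -5. So div: x = -4.

Answer: x ∈ {-4}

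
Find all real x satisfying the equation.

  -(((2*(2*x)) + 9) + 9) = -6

Step 1. [-(((2*(2*x)) + 9) + 9) = -6] LHS negated; negate both sides ⇒ neg: ((2*(2*x)) + 9) + 9 = 6.
Step 2. [((2*(2*x)) + 9) + 9 = 6] peel the +9: subtract 9 from each side, so sub: (2*(2*x)) + 9 = -3.
Step 3. [(2*(2*x)) + 9 = -3] the outer +9 inverts by subtracting 9. So sub: 2*(2*x) = -12.
Step 4. [2*(2*x) = -12] LHS = 2·(…); ÷2 both sides, so div: 2*x = -6.
Step 5. [2*x = -6] LHS = 2·(…); ÷2 both sides ⇒ div: x = -3.

Answer: x ∈ {-3}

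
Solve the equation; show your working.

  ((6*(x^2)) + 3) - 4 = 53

Step 1. [((6*(x^2)) + 3) - 4 = 53] 4 comes off first (add 4). So sub: (6*(x^2)) + 3 = 57.
Step 2. [(6*(x^2)) + 3 = 57] +3 is outermost — subtract 3 both sides. So sub: 6*(x^2) = 54.
Step 3. [6*(x^2) = 54] 6·(inner) — divide through by 6. So div: x^2 = 9.
Step 4. [x^2 = 9] LHS squared, RHS 9 ≥ 0: apply √ (±). So sqrt: x = 3 or -3.

Answer: x ∈ {-3, 3}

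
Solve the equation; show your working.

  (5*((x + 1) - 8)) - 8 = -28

Step 1. [(5*((x + 1) - 8)) - 8 = -28] peel the -8: add 8 from each side ⇒ sub: 5*((x + 1) - 8) = -20.
Step 2. [5*((x + 1) - 8) = -20] divide by the outer 5, so div: (x + 1) - 8 = -4.
Step 3. [(x + 1) - 8 = -4] add 8: x sits inside (… - 8). So sub: x + 1 = 4.
Step 4. [x + 1 = 4] subtract 1: x sits inside (… + 1), so sub: x = 3.

Answer: x ∈ {3}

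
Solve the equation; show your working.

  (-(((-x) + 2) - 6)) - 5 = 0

Step 1. [(-(((-x) + 2) - 6)) - 5 = 0] 5 comes off first (add 5), so sub: -(((-x) + 2) - 6) = 5.
Step 2. [-(((-x) + 2) - 6) = 5] leading − — multiply by −1. So neg: ((-x) + 2) - 6 = -5.
Step 3. [((-x) + 2) - 6 = -5] add 6: x sits inside (… - 6), so sub: (-x) + 2 = 1.
Step 4. [(-x) + 2 = 1] the outer +2 inverts by subtracting 2, so sub: -x = -1.
Step 5. [-x = -1] flip signs both sides, so neg: x = 1.

Answer: x ∈ {1}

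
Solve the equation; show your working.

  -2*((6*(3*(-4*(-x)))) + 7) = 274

Step 1. [-2*((6*(3*(-4*(-x)))) + 7) = 274] LHS = -2·(…); ÷-2 both sides. So div: (6*(3*(-4*(-x)))) + 7 = -137.
Step 2. [(6*(3*(-4*(-x)))) + 7 = -137] subtract 7: x sits inside (… + 7), so sub: 6*(3*(-4*(-x))) = -144.
Step 3. [6*(3*(-4*(-x))) = -144] 6 out front; divide by 6, so div: 3*(-4*(-x)) = -24.
Step 4. [3*(-4*(-x)) = -24] divide by the outer 3, so div: -4*(-x) = -8.
Step 5. [-4*(-x) = -8] -4·(inner) — divide through by -4. So div: -x = 2.
Step 6. [-x = 2] LHS negated; negate both sides, so neg: x = -2.

Answer: x ∈ {-2}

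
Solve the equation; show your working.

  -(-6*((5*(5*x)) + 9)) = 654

Step 1. [-(-6*((5*(5*x)) + 9)) = 654] flip signs both sides ⇒ neg: -6*((5*(5*x)) + 9) = -654.
Step 2. [-6*((5*(5*x)) + 9) = -654] LHS = -6·(…); ÷-6 both sides ⇒ div: (5*(5*x)) + 9 = 109.
Step 3. [(5*(5*x)) + 9 = 109] the outer +9 inverts by subtracting 9 ⇒ sub: 5*(5*x) = 100.
Step 4. [5*(5*x) = 100] leading coefficient 5: divide by 5 ⇒ div: 5*x = 20.
Step 5. [5*x = 20] LHS = 5·(…); ÷5 both sides. So div: x = 4.

Answer: x ∈ {4}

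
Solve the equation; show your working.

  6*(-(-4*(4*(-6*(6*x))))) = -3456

Step 1. [6*(-(-4*(4*(-6*(6*x))))) = -3456] leading coefficient 6: divide by 6, so div: -(-4*(4*(-6*(6*x)))) = -576.
Step 2. [-(-4*(4*(-6*(6*x)))) = -576] flip signs both sides. So neg: -4*(4*(-6*(6*x))) = 576.
Step 3. [-4*(4*(-6*(6*x))) = 576] LHS = -4·(…); ÷-4 both sides, so div: 4*(-6*(6*x)) = -144.
Step 4. [4*(-6*(6*x)) = -144] LHS = 4·(…); ÷4 both sides ⇒ div: -6*(6*x) = -36.
Step 5. [-6*(6*x) = -36] -6·(inner) — divide through by -6 ⇒ div: 6*x = 6.
Step 6. [6*x = 6] leading coefficient 6: divide by 6. So div: x = 1.

Answer: x ∈ {1}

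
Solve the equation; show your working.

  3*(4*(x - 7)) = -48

Step 1. [3*(4*(x - 7)) = -48] 3 out front; divide by 3. So div: 4*(x - 7) = -16.
Step 2. [4*(x - 7) = -16] 4·(inner) — divide through by 4. So div: x - 7 = -4.
Step 3. [x - 7 = -4] -7 is outermost — add 7 both sides. So sub: x = 3.

Answer: x ∈ {3}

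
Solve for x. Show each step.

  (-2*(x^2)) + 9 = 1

Step 1. [(-2*(x^2)) + 9 = 1] subtract 9: x sits inside (… + 9), so sub: -2*(x^2) = -8.
Step 2. [-2*(x^2) = -8] -2·(inner) — divide through by -2 ⇒ div: x^2 = 4.
Step 3. [x^2 = 4] √ both sides: 4 ≥ 0 gives two branches, so sqrt: x = 2 or -2.

Answer: x ∈ {-2, 2}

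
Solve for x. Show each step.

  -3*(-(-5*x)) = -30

Step 1. [-3*(-(-5*x)) = -30] LHS = -3·(…); ÷-3 both sides, so div: -(-5*x) = 10.
Step 2. [-(-5*x) = 10] leading − — multiply by −1 ⇒ neg: -5*x = -10.
Step 3. [-5*x = -10] -5 out front; divide by -5, so div: x = 2.

Answer: x ∈ {2}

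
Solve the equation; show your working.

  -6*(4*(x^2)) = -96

Step 1. [-6*(4*(x^2)) = -96] LHS = -6·(…); ÷-6 both sides. So div: 4*(x^2) = 16.
Step 2. [4*(x^2) = 16] leading coefficient 4: divide by 4. So div: x^2 = 4.
Step 3. [x^2 = 4] √ both sides: 4 ≥ 0 gives two branches. So sqrt: x = 2 or -2.

Answer: x ∈ {-2, 2}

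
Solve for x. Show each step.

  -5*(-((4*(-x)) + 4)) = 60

Step 1. [-5*(-((4*(-x)) + 4)) = 60] leading coefficient -5: divide by -5 ⇒ div: -((4*(-x)) + 4) = -12.
Step 2. [-((4*(-x)) + 4) = -12] flip signs both sides, so neg: (4*(-x)) + 4 = 12.
Step 3. [(4*(-x)) + 4 = 12] 4 | LHS and 4 | 12: pull 4 out, so factor: (-x) + 1 = 3.
Step 4. [(-x) + 1 = 3] peel the +1: subtract 1 from each side, so sub: -x = 2.
Step 5. [-x = 2] LHS negated; negate both sides ⇒ neg: x = -2.

Answer: x ∈ {-2}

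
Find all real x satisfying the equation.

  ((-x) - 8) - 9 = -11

Step 1. [((-x) - 8) - 9 = -11] add 9: x sits inside (… - 9), so sub: (-x) - 8 = -2.
Step 2. [(-x) - 8 = -2] add 8: x sits inside (… - 8) ⇒ sub: -x = 6.
Step 3. [-x = 6] LHS negated; negate both sides ⇒ neg: x = -6.

Answer: x ∈ {-6}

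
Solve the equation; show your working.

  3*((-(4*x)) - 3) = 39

Step 1. [3*((-(4*x)) - 3) = 39] LHS = 3·(…); ÷3 both sides. So div: (-(4*x)) - 3 = 13.
Step 2. [(-(4*x)) - 3 = 13] -3 is outermost — add 3 both sides. So sub: -(4*x) = 16.
Step 3. [-(4*x) = 16] leading − — multiply by −1. So neg: 4*x = -16.
Step 4. [4*x = -16] divide by the outer 4 ⇒ div: x = -4.

Answer: x ∈ {-4}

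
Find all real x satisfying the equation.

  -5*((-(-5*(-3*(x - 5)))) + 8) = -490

Step 1. [-5*((-(-5*(-3*(x - 5)))) + 8) = -490] -5 out front; divide by -5 ⇒ div: (-(-5*(-3*(x - 5)))) + 8 = 98.
Step 2. [(-(-5*(-3*(x - 5)))) + 8 = 98] +8 is outermost — subtract 8 both sides, so sub: -(-5*(-3*(x - 5))) = 90.
Step 3. [-(-5*(-3*(x - 5))) = 90] leading − — multiply by −1. So neg: -5*(-3*(x - 5)) = -90.
Step 4. [-5*(-3*(x - 5)) = -90] -5 out front; divide by -5. So div: -3*(x - 5) = 18.
Step 5. [-3*(x - 5) = 18] LHS = -3·(…); ÷-3 both sides ⇒ div: x - 5 = -6.
Step 6. [x - 5 = -6] the outer -5 inverts by adding 5. So sub: x = -1.

Answer: x ∈ {-1}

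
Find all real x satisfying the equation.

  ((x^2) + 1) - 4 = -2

Step 1. [((x^2) + 1) - 4 = -2] the outer -4 inverts by adding 4, so sub: (x^2) + 1 = 2.
Step 2. [(x^2) + 1 = 2] +1 is outermost — subtract 1 both sides ⇒ sub: x^2 = 1.
Step 3. [x^2 = 1] √ both sides: 1 ≥ 0 gives two branches, so sqrt: x = 1 or -1.

Answer: x ∈ {-1, 1}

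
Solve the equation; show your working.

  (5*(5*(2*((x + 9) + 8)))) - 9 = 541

Step 1. [(5*(5*(2*((x + 9) + 8)))) - 9 = 541] 9 comes off first (add 9). So sub: 5*(5*(2*((x + 9) + 8))) = 550.
Step 2. [5*(5*(2*((x + 9) + 8))) = 550] divide by the outer 5, so div: 5*(2*((x + 9) + 8)) = 110.
Step 3. [5*(2*((x + 9) + 8)) = 110] LHS = 5·(…); ÷5 both sides. So div: 2*((x + 9) + 8) = 22.
Step 4. [2*((x + 9) + 8) = 22] 2·(inner) — divide through by 2. So div: (x + 9) + 8 = 11.
Step 5. [(x + 9) + 8 = 11] the outer +8 inverts by subtracting 8, so sub: x + 9 = 3.
Step 6. [x + 9 = 3] +9 is outermost — subtract 9 both sides, so sub: x = -6.

Answer: x ∈ {-6}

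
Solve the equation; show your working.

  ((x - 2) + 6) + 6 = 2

Step 1. [((x - 2) + 6) + 6 = 2] subtract 6: x sits inside (… + 6), so sub: (x - 2) + 6 = -4.
Step 2. [(x - 2) + 6 = -4] peel the +6: subtract 6 from each side ⇒ sub: x - 2 = -10.
Step 3. [x - 2 = -10] the outer -2 inverts by adding 2. So sub: x = -8.

Answer: x ∈ {-8}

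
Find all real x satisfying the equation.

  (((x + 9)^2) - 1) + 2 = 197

Step 1. [(((x + 9)^2) - 1) + 2 = 197] subtract 2: x sits inside (… + 2), so sub: ((x + 9)^2) - 1 = 195.
Step 2. [((x + 9)^2) - 1 = 195] add 1: x sits inside (… - 1). So sub: (x + 9)^2 = 196.
Step 3. [(x + 9)^2 = 196] √ both sides: 196 ≥ 0 gives two branches, so sqrt: x + 9 = 14 or -14.
Step 4. [x + 9 = 14 or -14] 9 comes off first (subtract 9), so sub: x = 5 or -23.

Answer: x ∈ {-23, 5}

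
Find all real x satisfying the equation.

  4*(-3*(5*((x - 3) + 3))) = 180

Step 1. [4*(-3*(5*((x - 3) + 3))) = 180] divide by the outer 4. So div: -3*(5*((x - 3) + 3)) = 45.
Step 2. [-3*(5*((x - 3) + 3)) = 45] divide by the outer -3, so div: 5*((x - 3) + 3) = -15.
Step 3. [5*((x - 3) + 3) = -15] LHS = 5·(…); ÷5 both sides. So div: (x - 3) + 3 = -3.
Step 4. [(x - 3) + 3 = -3] the outer +3 inverts by subtracting 3, so sub: x - 3 = -6.
Step 5. [x - 3 = -6] peel the -3: add 3 from each side, so sub: x = -3.

Answer: x ∈ {-3}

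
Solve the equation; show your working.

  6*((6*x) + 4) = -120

Step 1. [6*((6*x) + 4) = -120] divide by the outer 6. So div: (6*x) + 4 = -20.
Step 2. [(6*x) + 4 = -20] subtract 4: x sits inside (… + 4). So sub: 6*x = -24.
Step 3. [6*x = -24] divide by the outer 6. So div: x = -4.

Answer: x ∈ {-4}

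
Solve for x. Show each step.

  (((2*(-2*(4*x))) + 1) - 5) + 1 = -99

Step 1. [(((2*(-2*(4*x))) + 1) - 5) + 1 = -99] the outer +1 inverts by subtracting 1. So sub: ((2*(-2*(4*x))) + 1) - 5 = -100.
Step 2. [((2*(-2*(4*x))) + 1) - 5 = -100] add 5: x sits inside (… - 5), so sub: (2*(-2*(4*x))) + 1 = -95.
Step 3. [(2*(-2*(4*x))) + 1 = -95] +1 is outermost — subtract 1 both sides, so sub: 2*(-2*(4*x)) = -96.
Step 4. [2*(-2*(4*x)) = -96] LHS = 2·(…); ÷2 both sides, so div: -2*(4*x) = -48.
Step 5. [-2*(4*x) = -48] LHS = -2·(…); ÷-2 both sides, so div: 4*x = 24.
Step 6. [4*x = 24] leading coefficient 4: divide by 4. So div: x = 6.

Answer: x ∈ {6}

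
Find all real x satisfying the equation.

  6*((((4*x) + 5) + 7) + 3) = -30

Step 1. [6*((((4*x) + 5) + 7) + 3) = -30] 6 out front; divide by 6 ⇒ div: (((4*x) + 5) + 7) + 3 = -5.
Step 2. [(((4*x) + 5) + 7) + 3 = -5] the outer +3 inverts by subtracting 3. So sub: ((4*x) + 5) + 7 = -8.
Step 3. [((4*x) + 5) + 7 = -8] +7 is outermost — subtract 7 both sides. So sub: (4*x) + 5 = -15.
Step 4. [(4*x) + 5 = -15] the outer +5 inverts by subtracting 5, so sub: 4*x = -20.
Step 5. [4*x = -20] divide by the outer 4. So div: x = -5.

Answer: x ∈ {-5}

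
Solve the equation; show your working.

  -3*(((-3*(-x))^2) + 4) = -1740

Step 1. [-3*(((-3*(-x))^2) + 4) = -1740] -3 out front; divide by -3. So div: ((-3*(-x))^2) + 4 = 580.
Step 2. [((-3*(-x))^2) + 4 = 580] subtract 4: x sits inside (… + 4). So sub: (-3*(-x))^2 = 576.
Step 3. [(-3*(-x))^2 = 576] 576 ≥ 0, LHS is (·)² — take ±√, so sqrt: -3*(-x) = 24 or -24.
Step 4. [-3*(-x) = 24 or -24] -3·(inner) — divide through by -3 ⇒ div: -x = -8 or 8.
Step 5. [-x = -8 or 8] LHS negated; negate both sides. So neg: x = 8 or -8.

Answer: x ∈ {-8, 8}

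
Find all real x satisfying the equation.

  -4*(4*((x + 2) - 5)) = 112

Step 1. [-4*(4*((x + 2) - 5)) = 112] -4·(inner) — divide through by -4, so div: 4*((x + 2) - 5) = -28.
Step 2. [4*((x + 2) - 5) = -28] 4 out front; divide by 4 ⇒ div: (x + 2) - 5 = -7.
Step 3. [(x + 2) - 5 = -7] 5 comes off first (add 5). So sub: x + 2 = -2.
Step 4. [x + 2 = -2] 2 comes off first (subtract 2), so sub: x = -4.

Answer: x ∈ {-4}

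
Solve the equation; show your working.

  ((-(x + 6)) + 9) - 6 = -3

Step 1. [((-(x + 6)) + 9) - 6 = -3] 6 comes off first (add 6). So sub: (-(x + 6)) + 9 = 3.
Step 2. [(-(x + 6)) + 9 = 3] +9 is outermost — subtract 9 both sides. So sub: -(x + 6) = -6.
Step 3. [-(x + 6) = -6] leading − — multiply by −1, so neg: x + 6 = 6.
Step 4. [x + 6 = 6] subtract 6: x sits inside (… + 6) ⇒ sub: x = 0.

Answer: x ∈ {0}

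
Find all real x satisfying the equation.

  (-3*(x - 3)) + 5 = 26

Step 1. [(-3*(x - 3)) + 5 = 26] +5 is outermost — subtract 5 both sides ⇒ sub: -3*(x - 3) = 21.
Step 2. [-3*(x - 3) = 21] -3·(inner) — divide through by -3 ⇒ div: x - 3 = -7.
Step 3. [x - 3 = -7] add 3: x sits inside (… - 3). So sub: x = -4.

Answer: x ∈ {-4}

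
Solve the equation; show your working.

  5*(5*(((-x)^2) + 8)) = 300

Step 1. [5*(5*(((-x)^2) + 8)) = 300] leading coefficient 5: divide by 5 ⇒ div: 5*(((-x)^2) + 8) = 60.
Step 2. [5*(((-x)^2) + 8) = 60] 5 out front; divide by 5. So div: ((-x)^2) + 8 = 12.
Step 3. [((-x)^2) + 8 = 12] subtract 8: x sits inside (… + 8). So sub: (-x)^2 = 4.
Step 4. [(-x)^2 = 4] √ both sides: 4 ≥ 0 gives two branches. So sqrt: -x = 2 or -2.
Step 5. [-x = 2 or -2] LHS negated; negate both sides, so neg: x = -2 or 2.

Answer: x ∈ {-2, 2}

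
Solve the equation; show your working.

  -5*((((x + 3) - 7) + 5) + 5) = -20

Step 1. [-5*((((x + 3) - 7) + 5) + 5) = -20] -5·(inner) — divide through by -5, so div: (((x + 3) - 7) + 5) + 5 = 4.
Step 2. [(((x + 3) - 7) + 5) + 5 = 4] 5 comes off first (subtract 5) ⇒ sub: ((x + 3) - 7) + 5 = -1.
Step 3. [((x + 3) - 7) + 5 = -1] the outer +5 inverts by subtracting 5, so sub: (x + 3) - 7 = -6.
Step 4. [(x + 3) - 7 = -6] 7 comes off first (add 7). So sub: x + 3 = 1.
Step 5. [x + 3 = 1] subtract 3: x sits inside (… + 3), so sub: x = -2.

Answer: x ∈ {-2}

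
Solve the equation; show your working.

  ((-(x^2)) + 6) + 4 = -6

Step 1. [((-(x^2)) + 6) + 4 = -6] +4 is outermost — subtract 4 both sides, so sub: (-(x^2)) + 6 = -10.
Step 2. [(-(x^2)) + 6 = -10] peel the +6: subtract 6 from each side ⇒ sub: -(x^2) = -16.
Step 3. [-(x^2) = -16] flip signs both sides ⇒ neg: x^2 = 16.
Step 4. [x^2 = 16] √ both sides: 16 ≥ 0 gives two branches, so sqrt: x = 4 or -4.

Answer: x ∈ {-4, 4}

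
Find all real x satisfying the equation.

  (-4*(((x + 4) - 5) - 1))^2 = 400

Step 1. [(-4*(((x + 4) - 5) - 1))^2 = 400] LHS squared, RHS 400 ≥ 0: apply √ (±). So sqrt: -4*(((x + 4) - 5) - 1) = 20 or -20.
Step 2. [-4*(((x + 4) - 5) - 1) = 20 or -20] divide by the outer -4 ⇒ div: ((x + 4) - 5) - 1 = -5 or 5.
Step 3. [((x + 4) - 5) - 1 = -5 or 5] the outer -1 inverts by adding 1. So sub: (x + 4) - 5 = -4 or 6.
Step 4. [(x + 4) - 5 = -4 or 6] peel the -5: add 5 from each side. So sub: x + 4 = 1 or 11.
Step 5. [x + 4 = 1 or 11] +4 is outermost — subtract 4 both sides. So sub: x = -3 or 7.

Answer: x ∈ {-3, 7}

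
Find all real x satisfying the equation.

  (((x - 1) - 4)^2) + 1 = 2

Step 1. [(((x - 1) - 4)^2) + 1 = 2] the outer +1 inverts by subtracting 1 ⇒ sub: ((x - 1) - 4)^2 = 1.
Step 2. [((x - 1) - 4)^2 = 1] LHS squared, RHS 1 ≥ 0: apply √ (±). So sqrt: (x - 1) - 4 = 1 or -1.
Step 3. [(x - 1) - 4 = 1 or -1] add 4: x sits inside (… - 4). So sub: x - 1 = 5 or 3.
Step 4. [x - 1 = 5 or 3] add 1: x sits inside (… - 1). So sub: x = 6 or 4.

Answer: x ∈ {4, 6}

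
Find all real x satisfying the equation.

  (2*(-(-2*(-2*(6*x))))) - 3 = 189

Step 1. [(2*(-(-2*(-2*(6*x))))) - 3 = 189] 3 comes off first (add 3). So sub: 2*(-(-2*(-2*(6*x)))) = 192.
Step 2. [2*(-(-2*(-2*(6*x)))) = 192] 2 out front; divide by 2, so div: -(-2*(-2*(6*x))) = 96.
Step 3. [-(-2*(-2*(6*x))) = 96] LHS negated; negate both sides, so neg: -2*(-2*(6*x)) = -96.
Step 4. [-2*(-2*(6*x)) = -96] leading coefficient -2: divide by -2. So div: -2*(6*x) = 48.
Step 5. [-2*(6*x) = 48] leading coefficient -2: divide by -2, so div: 6*x = -24.
Step 6. [6*x = -24] divide by the outer 6. So div: x = -4.

Answer: x ∈ {-4}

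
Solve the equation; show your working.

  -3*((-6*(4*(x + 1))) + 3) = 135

Step 1. [-3*((-6*(4*(x + 1))) + 3) = 135] LHS = -3·(…); ÷-3 both sides. So div: (-6*(4*(x + 1))) + 3 = -45.
Step 2. [(-6*(4*(x + 1))) + 3 = -45] subtract 3: x sits inside (… + 3). So sub: -6*(4*(x + 1)) = -48.
Step 3. [-6*(4*(x + 1)) = -48] leading coefficient -6: divide by -6 ⇒ div: 4*(x + 1) = 8.
Step 4. [4*(x + 1) = 8] 4·(inner) — divide through by 4 ⇒ div: x + 1 = 2.
Step 5. [x + 1 = 2] subtract 1: x sits inside (… + 1) ⇒ sub: x = 1.

Answer: x ∈ {1}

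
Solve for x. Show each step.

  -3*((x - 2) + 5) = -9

Step 1. [-3*((x - 2) + 5) = -9] divide by the outer -3. So div: (x - 2) + 5 = 3.
Step 2. [(x - 2) + 5 = 3] peel the +5: subtract 5 from each side, so sub: x - 2 = -2.
Step 3. [x - 2 = -2] peel the -2: add 2 from each side. So sub: x = 0.

Answer: x ∈ {0}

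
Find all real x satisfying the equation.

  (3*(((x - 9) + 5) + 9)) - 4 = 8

Step 1. [(3*(((x - 9) + 5) + 9)) - 4 = 8] -4 is outermost — add 4 both sides. So sub: 3*(((x - 9) + 5) + 9) = 12.
Step 2. [3*(((x - 9) + 5) + 9) = 12] leading coefficient 3: divide by 3. So div: ((x - 9) + 5) + 9 = 4.
Step 3. [((x - 9) + 5) + 9 = 4] +9 is outermost — subtract 9 both sides, so sub: (x - 9) + 5 = -5.
Step 4. [(x - 9) + 5 = -5] +5 is outermost — subtract 5 both sides ⇒ sub: x - 9 = -10.
Step 5. [x - 9 = -10] peel the -9: add 9 from each side. So sub: x = -1.

Answer: x ∈ {-1}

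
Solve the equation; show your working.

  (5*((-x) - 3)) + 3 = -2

Step 1. [(5*((-x) - 3)) + 3 = -2] peel the +3: subtract 3 from each side ⇒ sub: 5*((-x) - 3) = -5.
Step 2. [5*((-x) - 3) = -5] divide by the outer 5. So div: (-x) - 3 = -1.
Step 3. [(-x) - 3 = -1] add 3: x sits inside (… - 3) ⇒ sub: -x = 2.
Step 4. [-x = 2] LHS negated; negate both sides, so neg: x = -2.

Answer: x ∈ {-2}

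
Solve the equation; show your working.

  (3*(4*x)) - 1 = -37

Step 1. [(3*(4*x)) - 1 = -37] the outer -1 inverts by adding 1, so sub: 3*(4*x) = -36.
Step 2. [3*(4*x) = -36] LHS = 3·(…); ÷3 both sides. So div: 4*x = -12.
Step 3. [4*x = -12] leading coefficient 4: divide by 4, so div: x = -3.

Answer: x ∈ {-3}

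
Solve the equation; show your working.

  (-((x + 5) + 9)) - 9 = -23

Step 1. [(-((x + 5) + 9)) - 9 = -23] the outer -9 inverts by adding 9. So sub: -((x + 5) + 9) = -14.
Step 2. [-((x + 5) + 9) = -14] leading − — multiply by −1, so neg: (x + 5) + 9 = 14.
Step 3. [(x + 5) + 9 = 14] 9 comes off first (subtract 9), so sub: x + 5 = 5.
Step 4. [x + 5 = 5] 5 comes off first (subtract 5), so sub: x = 0.

Answer: x ∈ {0}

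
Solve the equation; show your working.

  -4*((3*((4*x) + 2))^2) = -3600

Step 1. [-4*((3*((4*x) + 2))^2) = -3600] leading coefficient -4: divide by -4, so div: (3*((4*x) + 2))^2 = 900.
Step 2. [(3*((4*x) + 2))^2 = 900] √ both sides: 900 ≥ 0 gives two branches. So sqrt: 3*((4*x) + 2) = 30 or -30.
Step 3. [3*((4*x) + 2) = 30 or -30] divide by the outer 3, so div: (4*x) + 2 = 10 or -10.
Step 4. [(4*x) + 2 = 10 or -10] subtract 2: x sits inside (… + 2). So sub: 4*x = 8 or -12.
Step 5. [4*x = 8 or -12] leading coefficient 4: divide by 4. So div: x = 2 or -3.

Answer: x ∈ {-3, 2}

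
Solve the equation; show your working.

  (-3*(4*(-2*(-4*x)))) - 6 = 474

Step 1. [(-3*(4*(-2*(-4*x)))) - 6 = 474] 6 comes off first (add 6). So sub: -3*(4*(-2*(-4*x))) = 480.
Step 2. [-3*(4*(-2*(-4*x))) = 480] divide by the outer -3, so div: 4*(-2*(-4*x)) = -160.
Step 3. [4*(-2*(-4*x)) = -160] 4·(inner) — divide through by 4, so div: -2*(-4*x) = -40.
Step 4. [-2*(-4*x) = -40] divide by the outer -2 ⇒ div: -4*x = 20.
Step 5. [-4*x = 20] -4 out front; divide by -4 ⇒ div: x = -5.

Answer: x ∈ {-5}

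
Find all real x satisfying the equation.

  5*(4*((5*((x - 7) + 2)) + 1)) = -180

Step 1. [5*(4*((5*((x - 7) + 2)) + 1)) = -180] leading coefficient 5: divide by 5, so div: 4*((5*((x - 7) + 2)) + 1) = -36.
Step 2. [4*((5*((x - 7) + 2)) + 1) = -36] 4·(inner) — divide through by 4 ⇒ div: (5*((x - 7) + 2)) + 1 = -9.
Step 3. [(5*((x - 7) + 2)) + 1 = -9] subtract 1: x sits inside (… + 1). So sub: 5*((x - 7) + 2) = -10.
Step 4. [5*((x - 7) + 2) = -10] 5 out front; divide by 5 ⇒ div: (x - 7) + 2 = -2.
Step 5. [(x - 7) + 2 = -2] the outer +2 inverts by subtracting 2. So sub: x - 7 = -4.
Step 6. [x - 7 = -4] -7 is outermost — add 7 both sides, so sub: x = 3.

Answer: x ∈ {3}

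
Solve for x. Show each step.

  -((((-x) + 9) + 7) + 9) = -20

Step 1. [-((((-x) + 9) + 7) + 9) = -20] LHS negated; negate both sides ⇒ neg: (((-x) + 9) + 7) + 9 = 20.
Step 2. [(((-x) + 9) + 7) + 9 = 20] +9 is outermost — subtract 9 both sides ⇒ sub: ((-x) + 9) + 7 = 11.
Step 3. [((-x) + 9) + 7 = 11] the outer +7 inverts by subtracting 7. So sub: (-x) + 9 = 4.
Step 4. [(-x) + 9 = 4] peel the +9: subtract 9 from each side ⇒ sub: -x = -5.
Step 5. [-x = -5] LHS negated; negate both sides. So neg: x = 5.

Answer: x ∈ {5}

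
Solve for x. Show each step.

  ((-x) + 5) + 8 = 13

Step 1. [((-x) + 5) + 8 = 13] peel the +8: subtract 8 from each side. So sub: (-x) + 5 = 5.
Step 2. [(-x) + 5 = 5] peel the +5: subtract 5 from each side ⇒ sub: -x = 0.
Step 3. [-x = 0] leading − — multiply by −1. So neg: x = 0.

Answer: x ∈ {0}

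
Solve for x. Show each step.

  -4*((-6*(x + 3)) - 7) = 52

Step 1. [-4*((-6*(x + 3)) - 7) = 52] leading coefficient -4: divide by -4. So div: (-6*(x + 3)) - 7 = -13.
Step 2. [(-6*(x + 3)) - 7 = -13] add 7: x sits inside (… - 7) ⇒ sub: -6*(x + 3) = -6.
Step 3. [-6*(x + 3) = -6] divide by the outer -6. So div: x + 3 = 1.
Step 4. [x + 3 = 1] subtract 3: x sits inside (… + 3). So sub: x = -2.

Answer: x ∈ {-2}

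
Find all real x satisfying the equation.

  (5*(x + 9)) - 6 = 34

Step 1. [(5*(x + 9)) - 6 = 34] the outer -6 inverts by adding 6, so sub: 5*(x + 9) = 40.
Step 2. [5*(x + 9) = 40] 5 out front; divide by 5, so div: x + 9 = 8.
Step 3. [x + 9 = 8] the outer +9 inverts by subtracting 9. So sub: x = -1.

Answer: x ∈ {-1}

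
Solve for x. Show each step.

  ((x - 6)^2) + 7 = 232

Step 1. [((x - 6)^2) + 7 = 232] 7 comes off first (subtract 7), so sub: (x - 6)^2 = 225.
Step 2. [(x - 6)^2 = 225] LHS squared, RHS 225 ≥ 0: apply √ (±) ⇒ sqrt: x - 6 = 15 or -15.
Step 3. [x - 6 = 15 or -15] add 6: x sits inside (… - 6), so sub: x = 21 or -9.

Answer: x ∈ {-9, 21}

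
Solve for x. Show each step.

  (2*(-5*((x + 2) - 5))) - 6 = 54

Step 1. [(2*(-5*((x + 2) - 5))) - 6 = 54] peel the -6: add 6 from each side, so sub: 2*(-5*((x + 2) - 5)) = 60.
Step 2. [2*(-5*((x + 2) - 5)) = 60] LHS = 2·(…); ÷2 both sides. So div: -5*((x + 2) - 5) = 30.
Step 3. [-5*((x + 2) - 5) = 30] -5·(inner) — divide through by -5. So div: (x + 2) - 5 = -6.
Step 4. [(x + 2) - 5 = -6] 5 comes off first (add 5), so sub: x + 2 = -1.
Step 5. [x + 2 = -1] +2 is outermost — subtract 2 both sides, so sub: x = -3.

Answer: x ∈ {-3}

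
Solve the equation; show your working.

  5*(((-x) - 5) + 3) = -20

Step 1. [5*(((-x) - 5) + 3) = -20] 5 out front; divide by 5, so div: ((-x) - 5) + 3 = -4.
Step 2. [((-x) - 5) + 3 = -4] peel the +3: subtract 3 from each side. So sub: (-x) - 5 = -7.
Step 3. [(-x) - 5 = -7] peel the -5: add 5 from each side. So sub: -x = -2.
Step 4. [-x = -2] flip signs both sides. So neg: x = 2.

Answer: x ∈ {2}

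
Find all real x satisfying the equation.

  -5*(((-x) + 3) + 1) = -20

Step 1. [-5*(((-x) + 3) + 1) = -20] LHS = -5·(…); ÷-5 both sides. So div: ((-x) + 3) + 1 = 4.
Step 2. [((-x) + 3) + 1 = 4] subtract 1: x sits inside (… + 1). So sub: (-x) + 3 = 3.
Step 3. [(-x) + 3 = 3] subtract 3: x sits inside (… + 3), so sub: -x = 0.
Step 4. [-x = 0] leading − — multiply by −1 ⇒ neg: x = 0.

Answer: x ∈ {0}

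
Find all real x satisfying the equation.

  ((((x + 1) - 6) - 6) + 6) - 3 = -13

Step 1. [((((x + 1) - 6) - 6) + 6) - 3 = -13] -3 is outermost — add 3 both sides, so sub: (((x + 1) - 6) - 6) + 6 = -10.
Step 2. [(((x + 1) - 6) - 6) + 6 = -10] the outer +6 inverts by subtracting 6. So sub: ((x + 1) - 6) - 6 = -16.
Step 3. [((x + 1) - 6) - 6 = -16] add 6: x sits inside (… - 6) ⇒ sub: (x + 1) - 6 = -10.
Step 4. [(x + 1) - 6 = -10] the outer -6 inverts by adding 6 ⇒ sub: x + 1 = -4.
Step 5. [x + 1 = -4] peel the +1: subtract 1 from each side ⇒ sub: x = -5.

Answer: x ∈ {-5}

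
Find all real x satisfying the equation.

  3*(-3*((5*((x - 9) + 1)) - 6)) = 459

Step 1. [3*(-3*((5*((x - 9) + 1)) - 6)) = 459] divide by the outer 3 ⇒ div: -3*((5*((x - 9) + 1)) - 6) = 153.
Step 2. [-3*((5*((x - 9) + 1)) - 6) = 153] -3 out front; divide by -3, so div: (5*((x - 9) + 1)) - 6 = -51.
Step 3. [(5*((x - 9) + 1)) - 6 = -51] -6 is outermost — add 6 both sides ⇒ sub: 5*((x - 9) + 1) = -45.
Step 4. [5*((x - 9) + 1) = -45] divide by the outer 5 ⇒ div: (x - 9) + 1 = -9.
Step 5. [(x - 9) + 1 = -9] peel the +1: subtract 1 from each side. So sub: x - 9 = -10.
Step 6. [x - 9 = -10] peel the -9: add 9 from each side ⇒ sub: x = -1.

Answer: x ∈ {-1}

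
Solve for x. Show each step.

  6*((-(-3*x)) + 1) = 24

Step 1. [6*((-(-3*x)) + 1) = 24] 6 out front; divide by 6, so div: (-(-3*x)) + 1 = 4.
Step 2. [(-(-3*x)) + 1 = 4] subtract 1: x sits inside (… + 1), so sub: -(-3*x) = 3.
Step 3. [-(-3*x) = 3] flip signs both sides. So neg: -3*x = -3.
Step 4. [-3*x = -3] LHS = -3·(…); ÷-3 both sides ⇒ div: x = 1.

Answer: x ∈ {1}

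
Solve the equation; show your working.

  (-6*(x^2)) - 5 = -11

Step 1. [(-6*(x^2)) - 5 = -11] add 5: x sits inside (… - 5) ⇒ sub: -6*(x^2) = -6.
Step 2. [-6*(x^2) = -6] -6·(inner) — divide through by -6. So div: x^2 = 1.
Step 3. [x^2 = 1] √ both sides: 1 ≥ 0 gives two branches ⇒ sqrt: x = 1 or -1.

Answer: x ∈ {-1, 1}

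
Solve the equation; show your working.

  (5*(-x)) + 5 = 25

Step 1. [(5*(-x)) + 5 = 25] peel the +5: subtract 5 from each side. So sub: 5*(-x) = 20.
Step 2. [5*(-x) = 20] 5 out front; divide by 5. So div: -x = 4.
Step 3. [-x = 4] leading − — multiply by −1. So neg: x = -4.

Answer: x ∈ {-4}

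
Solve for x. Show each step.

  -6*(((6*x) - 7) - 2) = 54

Step 1. [-6*(((6*x) - 7) - 2) = 54] leading coefficient -6: divide by -6, so div: ((6*x) - 7) - 2 = -9.
Step 2. [((6*x) - 7) - 2 = -9] peel the -2: add 2 from each side ⇒ sub: (6*x) - 7 = -7.
Step 3. [(6*x) - 7 = -7] -7 is outermost — add 7 both sides, so sub: 6*x = 0.
Step 4. [6*x = 0] divide by the outer 6. So div: x = 0.

Answer: x ∈ {0}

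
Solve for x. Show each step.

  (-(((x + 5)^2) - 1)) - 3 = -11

Step 1. [(-(((x + 5)^2) - 1)) - 3 = -11] add 3: x sits inside (… - 3) ⇒ sub: -(((x + 5)^2) - 1) = -8.
Step 2. [-(((x + 5)^2) - 1) = -8] leading − — multiply by −1. So neg: ((x + 5)^2) - 1 = 8.
Step 3. [((x + 5)^2) - 1 = 8] -1 is outermost — add 1 both sides ⇒ sub: (x + 5)^2 = 9.
Step 4. [(x + 5)^2 = 9] √ both sides: 9 ≥ 0 gives two branches. So sqrt: x + 5 = 3 or -3.
Step 5. [x + 5 = 3 or -3] +5 is outermost — subtract 5 both sides. So sub: x = -2 or -8.

Answer: x ∈ {-8, -2}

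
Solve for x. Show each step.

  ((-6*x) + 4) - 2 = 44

Step 1. [((-6*x) + 4) - 2 = 44] -2 is outermost — add 2 both sides ⇒ sub: (-6*x) + 4 = 46.
Step 2. [(-6*x) + 4 = 46] peel the +4: subtract 4 from each side, so sub: -6*x = 42.
Step 3. [-6*x = 42] -6 out front; divide by -6 ⇒ div: x = -7.

Answer: x ∈ {-7}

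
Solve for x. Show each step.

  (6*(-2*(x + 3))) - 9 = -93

Step 1. [(6*(-2*(x + 3))) - 9 = -93] peel the -9: add 9 from each side, so sub: 6*(-2*(x + 3)) = -84.
Step 2. [6*(-2*(x + 3)) = -84] 6·(inner) — divide through by 6. So div: -2*(x + 3) = -14.
Step 3. [-2*(x + 3) = -14] -2·(inner) — divide through by -2 ⇒ div: x + 3 = 7.
Step 4. [x + 3 = 7] +3 is outermost — subtract 3 both sides ⇒ sub: x = 4.

Answer: x ∈ {4}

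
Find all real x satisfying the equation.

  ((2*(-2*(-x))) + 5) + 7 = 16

Step 1. [((2*(-2*(-x))) + 5) + 7 = 16] the outer +7 inverts by subtracting 7, so sub: (2*(-2*(-x))) + 5 = 9.
Step 2. [(2*(-2*(-x))) + 5 = 9] the outer +5 inverts by subtracting 5 ⇒ sub: 2*(-2*(-x)) = 4.
Step 3. [2*(-2*(-x)) = 4] LHS = 2·(…); ÷2 both sides, so div: -2*(-x) = 2.
Step 4. [-2*(-x) = 2] -2 out front; divide by -2 ⇒ div: -x = -1.
Step 5. [-x = -1] flip signs both sides. So neg: x = 1.

Answer: x ∈ {1}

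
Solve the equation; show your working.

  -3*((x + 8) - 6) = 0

Step 1. [-3*((x + 8) - 6) = 0] -3 out front; divide by -3, so div: (x + 8) - 6 = 0.
Step 2. [(x + 8) - 6 = 0] 6 comes off first (add 6), so sub: x + 8 = 6.
Step 3. [x + 8 = 6] peel the +8: subtract 8 from each side. So sub: x = -2.

Answer: x ∈ {-2}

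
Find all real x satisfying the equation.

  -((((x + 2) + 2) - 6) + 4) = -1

Step 1. [-((((x + 2) + 2) - 6) + 4) = -1] leading − — multiply by −1. So neg: (((x + 2) + 2) - 6) + 4 = 1.
Step 2. [(((x + 2) + 2) - 6) + 4 = 1] subtract 4: x sits inside (… + 4). So sub: ((x + 2) + 2) - 6 = -3.
Step 3. [((x + 2) + 2) - 6 = -3] 6 comes off first (add 6). So sub: (x + 2) + 2 = 3.
Step 4. [(x + 2) + 2 = 3] subtract 2: x sits inside (… + 2). So sub: x + 2 = 1.
Step 5. [x + 2 = 1] +2 is outermost — subtract 2 both sides. So sub: x = -1.

Answer: x ∈ {-1}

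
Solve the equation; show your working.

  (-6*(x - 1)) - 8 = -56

Step 1. [(-6*(x - 1)) - 8 = -56] peel the -8: add 8 from each side. So sub: -6*(x - 1) = -48.
Step 2. [-6*(x - 1) = -48] LHS = -6·(…); ÷-6 both sides, so div: x - 1 = 8.
Step 3. [x - 1 = 8] add 1: x sits inside (… - 1) ⇒ sub: x = 9.

Answer: x ∈ {9}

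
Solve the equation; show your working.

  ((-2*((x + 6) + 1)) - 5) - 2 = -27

Step 1. [((-2*((x + 6) + 1)) - 5) - 2 = -27] the outer -2 inverts by adding 2 ⇒ sub: (-2*((x + 6) + 1)) - 5 = -25.
Step 2. [(-2*((x + 6) + 1)) - 5 = -25] peel the -5: add 5 from each side, so sub: -2*((x + 6) + 1) = -20.
Step 3. [-2*((x + 6) + 1) = -20] LHS = -2·(…); ÷-2 both sides. So div: (x + 6) + 1 = 10.
Step 4. [(x + 6) + 1 = 10] 1 comes off first (subtract 1), so sub: x + 6 = 9.
Step 5. [x + 6 = 9] the outer +6 inverts by subtracting 6 ⇒ sub: x = 3.

Answer: x ∈ {3}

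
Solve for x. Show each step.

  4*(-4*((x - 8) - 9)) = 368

Step 1. [4*(-4*((x - 8) - 9)) = 368] LHS = 4·(…); ÷4 both sides ⇒ div: -4*((x - 8) - 9) = 92.
Step 2. [-4*((x - 8) - 9) = 92] LHS = -4·(…); ÷-4 both sides. So div: (x - 8) - 9 = -23.
Step 3. [(x - 8) - 9 = -23] add 9: x sits inside (… - 9), so sub: x - 8 = -14.
Step 4. [x - 8 = -14] peel the -8: add 8 from each side, so sub: x = -6.

Answer: x ∈ {-6}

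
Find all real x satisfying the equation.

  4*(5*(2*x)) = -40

Step 1. [4*(5*(2*x)) = -40] leading coefficient 4: divide by 4 ⇒ div: 5*(2*x) = -10.
Step 2. [5*(2*x) = -10] leading coefficient 5: divide by 5. So div: 2*x = -2.
Step 3. [2*x = -2] LHS = 2·(…); ÷2 both sides ⇒ div: x = -1.

Answer: x ∈ {-1}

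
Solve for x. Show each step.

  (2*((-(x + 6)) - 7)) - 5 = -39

Step 1. [(2*((-(x + 6)) - 7)) - 5 = -39] 5 comes off first (add 5), so sub: 2*((-(x + 6)) - 7) = -34.
Step 2. [2*((-(x + 6)) - 7) = -34] LHS = 2·(…); ÷2 both sides ⇒ div: (-(x + 6)) - 7 = -17.
Step 3. [(-(x + 6)) - 7 = -17] 7 comes off first (add 7). So sub: -(x + 6) = -10.
Step 4. [-(x + 6) = -10] flip signs both sides ⇒ neg: x + 6 = 10.
Step 5. [x + 6 = 10] 6 comes off first (subtract 6) ⇒ sub: x = 4.

Answer: x ∈ {4}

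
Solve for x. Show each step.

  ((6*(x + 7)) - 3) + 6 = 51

Step 1. [((6*(x + 7)) - 3) + 6 = 51] +6 is outermost — subtract 6 both sides, so sub: (6*(x + 7)) - 3 = 45.
Step 2. [(6*(x + 7)) - 3 = 45] the outer -3 inverts by adding 3 ⇒ sub: 6*(x + 7) = 48.
Step 3. [6*(x + 7) = 48] 6 out front; divide by 6, so div: x + 7 = 8.
Step 4. [x + 7 = 8] +7 is outermost — subtract 7 both sides, so sub: x = 1.

Answer: x ∈ {1}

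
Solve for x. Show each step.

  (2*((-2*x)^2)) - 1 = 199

Step 1. [(2*((-2*x)^2)) - 1 = 199] -1 is outermost — add 1 both sides. So sub: 2*((-2*x)^2) = 200.
Step 2. [2*((-2*x)^2) = 200] leading coefficient 2: divide by 2 ⇒ div: (-2*x)^2 = 100.
Step 3. [(-2*x)^2 = 100] √ both sides: 100 ≥ 0 gives two branches ⇒ sqrt: -2*x = 10 or -10.
Step 4. [-2*x = 10 or -10] divide by the outer -2, so div: x = -5 or 5.

Answer: x ∈ {-5, 5}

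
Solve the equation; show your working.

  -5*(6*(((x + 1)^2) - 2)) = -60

Step 1. [-5*(6*(((x + 1)^2) - 2)) = -60] -5·(inner) — divide through by -5. So div: 6*(((x + 1)^2) - 2) = 12.
Step 2. [6*(((x + 1)^2) - 2) = 12] leading coefficient 6: divide by 6. So div: ((x + 1)^2) - 2 = 2.
Step 3. [((x + 1)^2) - 2 = 2] the outer -2 inverts by adding 2, so sub: (x + 1)^2 = 4.
Step 4. [(x + 1)^2 = 4] √ both sides: 4 ≥ 0 gives two branches. So sqrt: x + 1 = 2 or -2.
Step 5. [x + 1 = 2 or -2] the outer +1 inverts by subtracting 1 ⇒ sub: x = 1 or -3.

Answer: x ∈ {-3, 1}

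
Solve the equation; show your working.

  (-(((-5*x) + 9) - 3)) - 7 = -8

Step 1. [(-(((-5*x) + 9) - 3)) - 7 = -8] -7 is outermost — add 7 both sides, so sub: -(((-5*x) + 9) - 3) = -1.
Step 2. [-(((-5*x) + 9) - 3) = -1] leading − — multiply by −1, so neg: ((-5*x) + 9) - 3 = 1.
Step 3. [((-5*x) + 9) - 3 = 1] add 3: x sits inside (… - 3) ⇒ sub: (-5*x) + 9 = 4.
Step 4. [(-5*x) + 9 = 4] 9 comes off first (subtract 9) ⇒ sub: -5*x = -5.
Step 5. [-5*x = -5] -5·(inner) — divide through by -5. So div: x = 1.

Answer: x ∈ {1}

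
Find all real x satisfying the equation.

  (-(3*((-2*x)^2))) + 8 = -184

Step 1. [(-(3*((-2*x)^2))) + 8 = -184] 8 comes off first (subtract 8), so sub: -(3*((-2*x)^2)) = -192.
Step 2. [-(3*((-2*x)^2)) = -192] flip signs both sides ⇒ neg: 3*((-2*x)^2) = 192.
Step 3. [3*((-2*x)^2) = 192] divide by the outer 3. So div: (-2*x)^2 = 64.
Step 4. [(-2*x)^2 = 64] 64 ≥ 0, LHS is (·)² — take ±√, so sqrt: -2*x = 8 or -8.
Step 5. [-2*x = 8 or -8] leading coefficient -2: divide by -2. So div: x = -4 or 4.

Answer: x ∈ {-4, 4}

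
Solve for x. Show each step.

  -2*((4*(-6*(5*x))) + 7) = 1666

Step 1. [-2*((4*(-6*(5*x))) + 7) = 1666] divide by the outer -2, so div: (4*(-6*(5*x))) + 7 = -833.
Step 2. [(4*(-6*(5*x))) + 7 = -833] the outer +7 inverts by subtracting 7 ⇒ sub: 4*(-6*(5*x)) = -840.
Step 3. [4*(-6*(5*x)) = -840] LHS = 4·(…); ÷4 both sides. So div: -6*(5*x) = -210.
Step 4. [-6*(5*x) = -210] LHS = -6·(…); ÷-6 both sides ⇒ div: 5*x = 35.
Step 5. [5*x = 35] divide by the outer 5 ⇒ div: x = 7.

Answer: x ∈ {7}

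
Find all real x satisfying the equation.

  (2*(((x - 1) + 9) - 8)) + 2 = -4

Step 1. [(2*(((x - 1) + 9) - 8)) + 2 = -4] common factor 2 (LHS and -4) — divide through, so factor: (((x - 1) + 9) - 8) + 1 = -2.
Step 2. [(((x - 1) + 9) - 8) + 1 = -2] +1 is outermost — subtract 1 both sides, so sub: ((x - 1) + 9) - 8 = -3.
Step 3. [((x - 1) + 9) - 8 = -3] peel the -8: add 8 from each side ⇒ sub: (x - 1) + 9 = 5.
Step 4. [(x - 1) + 9 = 5] +9 is outermost — subtract 9 both sides. So sub: x - 1 = -4.
Step 5. [x - 1 = -4] add 1: x sits inside (… - 1), so sub: x = -3.

Answer: x ∈ {-3}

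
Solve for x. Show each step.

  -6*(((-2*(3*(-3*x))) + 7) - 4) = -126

Step 1. [-6*(((-2*(3*(-3*x))) + 7) - 4) = -126] -6 out front; divide by -6, so div: ((-2*(3*(-3*x))) + 7) - 4 = 21.
Step 2. [((-2*(3*(-3*x))) + 7) - 4 = 21] the outer -4 inverts by adding 4, so sub: (-2*(3*(-3*x))) + 7 = 25.
Step 3. [(-2*(3*(-3*x))) + 7 = 25] +7 is outermost — subtract 7 both sides, so sub: -2*(3*(-3*x)) = 18.
Step 4. [-2*(3*(-3*x)) = 18] LHS = -2·(…); ÷-2 both sides ⇒ div: 3*(-3*x) = -9.
Step 5. [3*(-3*x) = -9] leading coefficient 3: divide by 3 ⇒ div: -3*x = -3.
Step 6. [-3*x = -3] LHS = -3·(…); ÷-3 both sides, so div: x = 1.

Answer: x ∈ {1}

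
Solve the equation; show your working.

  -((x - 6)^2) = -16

Step 1. [-((x - 6)^2) = -16] LHS negated; negate both sides, so neg: (x - 6)^2 = 16.
Step 2. [(x - 6)^2 = 16] LHS squared, RHS 16 ≥ 0: apply √ (±) ⇒ sqrt: x - 6 = 4 or -4.
Step 3. [x - 6 = 4 or -4] the outer -6 inverts by adding 6, so sub: x = 10 or 2.

Answer: x ∈ {2, 10}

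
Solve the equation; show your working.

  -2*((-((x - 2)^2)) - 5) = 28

Step 1. [-2*((-((x - 2)^2)) - 5) = 28] LHS = -2·(…); ÷-2 both sides ⇒ div: (-((x - 2)^2)) - 5 = -14.
Step 2. [(-((x - 2)^2)) - 5 = -14] add 5: x sits inside (… - 5). So sub: -((x - 2)^2) = -9.
Step 3. [-((x - 2)^2) = -9] flip signs both sides ⇒ neg: (x - 2)^2 = 9.
Step 4. [(x - 2)^2 = 9] 9 ≥ 0, LHS is (·)² — take ±√, so sqrt: x - 2 = 3 or -3.
Step 5. [x - 2 = 3 or -3] 2 comes off first (add 2), so sub: x = 5 or -1.

Answer: x ∈ {-1, 5}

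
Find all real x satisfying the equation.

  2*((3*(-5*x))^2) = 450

Step 1. [2*((3*(-5*x))^2) = 450] 2·(inner) — divide through by 2, so div: (3*(-5*x))^2 = 225.
Step 2. [(3*(-5*x))^2 = 225] LHS squared, RHS 225 ≥ 0: apply √ (±), so sqrt: 3*(-5*x) = 15 or -15.
Step 3. [3*(-5*x) = 15 or -15] LHS = 3·(…); ÷3 both sides, so div: -5*x = 5 or -5.
Step 4. [-5*x = 5 or -5] -5·(inner) — divide through by -5, so div: x = -1 or 1.

Answer: x ∈ {-1, 1}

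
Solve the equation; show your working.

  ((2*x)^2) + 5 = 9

Step 1. [((2*x)^2) + 5 = 9] +5 is outermost — subtract 5 both sides ⇒ sub: (2*x)^2 = 4.
Step 2. [(2*x)^2 = 4] 4 ≥ 0, LHS is (·)² — take ±√ ⇒ sqrt: 2*x = 2 or -2.
Step 3. [2*x = 2 or -2] 2 out front; divide by 2 ⇒ div: x = 1 or -1.

Answer: x ∈ {-1, 1}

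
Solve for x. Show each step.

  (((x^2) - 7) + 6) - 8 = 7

Step 1. [(((x^2) - 7) + 6) - 8 = 7] 8 comes off first (add 8). So sub: ((x^2) - 7) + 6 = 15.
Step 2. [((x^2) - 7) + 6 = 15] peel the +6: subtract 6 from each side. So sub: (x^2) - 7 = 9.
Step 3. [(x^2) - 7 = 9] add 7: x sits inside (… - 7), so sub: x^2 = 16.
Step 4. [x^2 = 16] √ both sides: 16 ≥ 0 gives two branches. So sqrt: x = 4 or -4.

Answer: x ∈ {-4, 4}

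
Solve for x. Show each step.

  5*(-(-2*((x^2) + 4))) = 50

Step 1. [5*(-(-2*((x^2) + 4))) = 50] LHS = 5·(…); ÷5 both sides. So div: -(-2*((x^2) + 4)) = 10.
Step 2. [-(-2*((x^2) + 4)) = 10] flip signs both sides. So neg: -2*((x^2) + 4) = -10.
Step 3. [-2*((x^2) + 4) = -10] -2 out front; divide by -2. So div: (x^2) + 4 = 5.
Step 4. [(x^2) + 4 = 5] the outer +4 inverts by subtracting 4, so sub: x^2 = 1.
Step 5. [x^2 = 1] √ both sides: 1 ≥ 0 gives two branches. So sqrt: x = 1 or -1.

Answer: x ∈ {-1, 1}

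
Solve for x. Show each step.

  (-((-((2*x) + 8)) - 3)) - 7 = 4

Step 1. [(-((-((2*x) + 8)) - 3)) - 7 = 4] -7 is outermost — add 7 both sides, so sub: -((-((2*x) + 8)) - 3) = 11.
Step 2. [-((-((2*x) + 8)) - 3) = 11] leading − — multiply by −1, so neg: (-((2*x) + 8)) - 3 = -11.
Step 3. [(-((2*x) + 8)) - 3 = -11] add 3: x sits inside (… - 3). So sub: -((2*x) + 8) = -8.
Step 4. [-((2*x) + 8) = -8] LHS negated; negate both sides ⇒ neg: (2*x) + 8 = 8.
Step 5. [(2*x) + 8 = 8] common factor 2 (LHS and 8) — divide through, so factor: x + 4 = 4.
Step 6. [x + 4 = 4] 4 comes off first (subtract 4) ⇒ sub: x = 0.

Answer: x ∈ {0}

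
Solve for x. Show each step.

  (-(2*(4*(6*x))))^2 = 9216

Step 1. [(-(2*(4*(6*x))))^2 = 9216] 9216 ≥ 0, LHS is (·)² — take ±√. So sqrt: -(2*(4*(6*x))) = 96 or -96.
Step 2. [-(2*(4*(6*x))) = 96 or -96] flip signs both sides. So neg: 2*(4*(6*x)) = -96 or 96.
Step 3. [2*(4*(6*x)) = -96 or 96] LHS = 2·(…); ÷2 both sides, so div: 4*(6*x) = -48 or 48.
Step 4. [4*(6*x) = -48 or 48] divide by the outer 4. So div: 6*x = -12 or 12.
Step 5. [6*x = -12 or 12] 6·(inner) — divide through by 6. So div: x = -2 or 2.

Answer: x ∈ {-2, 2}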